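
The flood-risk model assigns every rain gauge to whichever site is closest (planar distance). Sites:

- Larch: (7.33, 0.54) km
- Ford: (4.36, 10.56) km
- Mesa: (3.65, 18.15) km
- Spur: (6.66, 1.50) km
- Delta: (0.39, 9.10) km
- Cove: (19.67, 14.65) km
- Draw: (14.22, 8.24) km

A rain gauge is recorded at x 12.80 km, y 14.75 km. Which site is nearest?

Squared distances to each site:
Larch: 231.845; Ford: 88.790; Mesa: 95.282; Spur: 213.262; Delta: 185.931; Cove: 47.207; Draw: 44.396.
Minimum at Draw.

Draw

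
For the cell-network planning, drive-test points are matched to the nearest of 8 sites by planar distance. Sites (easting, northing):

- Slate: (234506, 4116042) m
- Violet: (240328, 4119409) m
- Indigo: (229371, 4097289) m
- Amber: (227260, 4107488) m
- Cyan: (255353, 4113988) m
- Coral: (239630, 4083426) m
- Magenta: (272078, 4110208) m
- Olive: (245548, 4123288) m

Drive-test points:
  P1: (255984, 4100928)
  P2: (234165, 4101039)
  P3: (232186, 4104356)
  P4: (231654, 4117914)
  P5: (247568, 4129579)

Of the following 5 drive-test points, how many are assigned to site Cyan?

P1 → Cyan
P2 → Indigo
P3 → Amber
P4 → Slate
P5 → Olive
1 of the 5 goes to Cyan.

1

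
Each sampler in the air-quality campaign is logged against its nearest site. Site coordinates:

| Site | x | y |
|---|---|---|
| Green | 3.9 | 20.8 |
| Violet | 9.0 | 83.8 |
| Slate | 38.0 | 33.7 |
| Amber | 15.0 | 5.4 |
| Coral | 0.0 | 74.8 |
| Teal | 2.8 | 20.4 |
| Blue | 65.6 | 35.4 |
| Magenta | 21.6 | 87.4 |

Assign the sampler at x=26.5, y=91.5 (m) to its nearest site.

Magenta

Squared distances to each site:
Green: 5509.250; Violet: 365.540; Slate: 3473.090; Amber: 7545.460; Coral: 981.140; Teal: 5616.900; Blue: 4676.020; Magenta: 40.820.
Minimum at Magenta.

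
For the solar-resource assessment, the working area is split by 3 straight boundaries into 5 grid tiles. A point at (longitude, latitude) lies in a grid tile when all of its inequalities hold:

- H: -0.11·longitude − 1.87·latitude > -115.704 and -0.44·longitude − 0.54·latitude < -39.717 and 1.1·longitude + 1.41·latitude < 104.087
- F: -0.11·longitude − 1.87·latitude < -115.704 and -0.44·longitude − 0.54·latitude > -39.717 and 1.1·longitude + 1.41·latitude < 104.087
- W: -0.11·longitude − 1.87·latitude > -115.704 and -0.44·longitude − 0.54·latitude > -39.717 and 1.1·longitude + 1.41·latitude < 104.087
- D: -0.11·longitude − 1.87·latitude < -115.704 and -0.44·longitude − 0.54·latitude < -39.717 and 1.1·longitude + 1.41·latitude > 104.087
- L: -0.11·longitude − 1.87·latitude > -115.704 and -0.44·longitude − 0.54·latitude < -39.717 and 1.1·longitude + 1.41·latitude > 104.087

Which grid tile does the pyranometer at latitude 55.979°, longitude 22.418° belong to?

H

-0.11·22.418 − 1.87·55.979 = -107.147, which is > -115.704
-0.44·22.418 − 0.54·55.979 = -40.093, which is < -39.717
1.1·22.418 + 1.41·55.979 = 103.590, which is < 104.087
This sign pattern matches H.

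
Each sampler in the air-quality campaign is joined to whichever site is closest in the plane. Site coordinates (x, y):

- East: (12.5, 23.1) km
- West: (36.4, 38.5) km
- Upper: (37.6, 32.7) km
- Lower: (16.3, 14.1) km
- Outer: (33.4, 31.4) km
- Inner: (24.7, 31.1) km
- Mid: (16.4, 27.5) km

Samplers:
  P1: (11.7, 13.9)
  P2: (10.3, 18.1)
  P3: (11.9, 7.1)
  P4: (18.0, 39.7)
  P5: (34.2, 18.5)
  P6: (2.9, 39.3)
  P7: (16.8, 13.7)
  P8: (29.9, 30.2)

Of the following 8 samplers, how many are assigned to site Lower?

P1 → Lower
P2 → East
P3 → Lower
P4 → Inner
P5 → Outer
P6 → Mid
P7 → Lower
P8 → Outer
3 of the 8 go to Lower.

3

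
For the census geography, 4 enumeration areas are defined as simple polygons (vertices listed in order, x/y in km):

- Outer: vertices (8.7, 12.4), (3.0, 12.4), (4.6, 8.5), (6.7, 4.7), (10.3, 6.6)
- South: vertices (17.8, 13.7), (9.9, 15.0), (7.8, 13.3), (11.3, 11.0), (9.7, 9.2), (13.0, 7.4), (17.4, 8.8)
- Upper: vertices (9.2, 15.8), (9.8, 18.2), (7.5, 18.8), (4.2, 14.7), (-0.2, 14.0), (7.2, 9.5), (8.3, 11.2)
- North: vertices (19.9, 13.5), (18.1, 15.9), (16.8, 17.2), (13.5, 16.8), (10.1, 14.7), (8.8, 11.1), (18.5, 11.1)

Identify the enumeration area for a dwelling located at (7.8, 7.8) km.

Cast a ray rightward from (7.8, 7.8). For each polygon, the edges (by vertex number in listed order) whose endpoints lie on opposite sides of y = 7.8, where each meets that height, and whether that is right or left of the point:
Outer: 3–4 at x≈4.99 (left), 5–1 at x≈9.97 (right) → 1 crossing.
South: 5–6 at x≈12.27 (right), 6–7 at x≈14.26 (right) → 2 crossings.
Upper: no edge straddles that height → 0 crossings.
North: no edge straddles that height → 0 crossings.
Only Outer has an odd count, so the point is inside Outer.

Outer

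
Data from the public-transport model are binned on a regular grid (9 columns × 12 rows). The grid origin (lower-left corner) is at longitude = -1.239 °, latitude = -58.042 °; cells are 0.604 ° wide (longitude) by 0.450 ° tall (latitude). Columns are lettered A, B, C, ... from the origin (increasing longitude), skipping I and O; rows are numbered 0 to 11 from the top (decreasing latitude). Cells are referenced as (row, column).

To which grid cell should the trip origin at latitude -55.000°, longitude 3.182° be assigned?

Column index: ⌊(3.182 − -1.239) / 0.604⌋ = ⌊7.320⌋ = 7 → column H
Row offset from origin: ⌊(-55.000 − -58.042) / 0.450⌋ = ⌊6.760⌋ = 6 → row 5 (counted from top)

(5, H)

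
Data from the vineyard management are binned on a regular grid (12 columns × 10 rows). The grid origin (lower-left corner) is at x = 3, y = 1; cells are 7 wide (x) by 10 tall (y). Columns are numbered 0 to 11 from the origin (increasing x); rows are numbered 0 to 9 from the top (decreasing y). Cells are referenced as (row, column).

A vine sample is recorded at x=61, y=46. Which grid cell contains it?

Column index: ⌊(61 − 3) / 7⌋ = ⌊8.286⌋ = 8
Row offset from origin: ⌊(46 − 1) / 10⌋ = ⌊4.500⌋ = 4 → row 5 (counted from top)

(5, 8)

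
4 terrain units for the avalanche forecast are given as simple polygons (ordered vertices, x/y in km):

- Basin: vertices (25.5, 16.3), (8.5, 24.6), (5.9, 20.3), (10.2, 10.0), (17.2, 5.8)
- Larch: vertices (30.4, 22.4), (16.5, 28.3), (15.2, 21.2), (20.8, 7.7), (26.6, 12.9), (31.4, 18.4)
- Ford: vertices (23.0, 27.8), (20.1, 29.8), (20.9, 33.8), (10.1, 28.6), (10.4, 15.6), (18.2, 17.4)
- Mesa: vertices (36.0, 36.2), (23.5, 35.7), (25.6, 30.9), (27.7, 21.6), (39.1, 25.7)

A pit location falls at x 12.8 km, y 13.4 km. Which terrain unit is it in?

Cast a ray rightward from (12.8, 13.4). For each polygon, the edges (by vertex number in listed order) whose endpoints lie on opposite sides of y = 13.4, where each meets that height, and whether that is right or left of the point:
Basin: 3–4 at x≈8.78 (left), 5–1 at x≈23.21 (right) → 1 crossing.
Larch: 3–4 at x≈18.44 (right), 5–6 at x≈27.04 (right) → 2 crossings.
Ford: no edge straddles that height → 0 crossings.
Mesa: no edge straddles that height → 0 crossings.
Only Basin has an odd count, so the point is inside Basin.

Basin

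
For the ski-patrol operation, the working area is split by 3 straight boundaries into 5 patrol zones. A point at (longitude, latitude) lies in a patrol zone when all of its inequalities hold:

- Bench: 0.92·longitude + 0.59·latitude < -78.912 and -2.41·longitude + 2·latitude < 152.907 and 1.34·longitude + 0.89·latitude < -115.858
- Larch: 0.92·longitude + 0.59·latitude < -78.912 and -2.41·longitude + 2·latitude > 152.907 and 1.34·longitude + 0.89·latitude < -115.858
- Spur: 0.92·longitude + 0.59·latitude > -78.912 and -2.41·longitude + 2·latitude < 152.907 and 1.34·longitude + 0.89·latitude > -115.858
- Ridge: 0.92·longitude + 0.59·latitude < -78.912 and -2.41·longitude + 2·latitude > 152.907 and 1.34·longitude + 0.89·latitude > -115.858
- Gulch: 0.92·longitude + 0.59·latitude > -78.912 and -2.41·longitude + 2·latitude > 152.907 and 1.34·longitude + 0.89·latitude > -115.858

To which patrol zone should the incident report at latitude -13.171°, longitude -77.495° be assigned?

Ridge

0.92·-77.495 + 0.59·-13.171 = -79.066, which is < -78.912
-2.41·-77.495 + 2·-13.171 = 160.421, which is > 152.907
1.34·-77.495 + 0.89·-13.171 = -115.565, which is > -115.858
This sign pattern matches Ridge.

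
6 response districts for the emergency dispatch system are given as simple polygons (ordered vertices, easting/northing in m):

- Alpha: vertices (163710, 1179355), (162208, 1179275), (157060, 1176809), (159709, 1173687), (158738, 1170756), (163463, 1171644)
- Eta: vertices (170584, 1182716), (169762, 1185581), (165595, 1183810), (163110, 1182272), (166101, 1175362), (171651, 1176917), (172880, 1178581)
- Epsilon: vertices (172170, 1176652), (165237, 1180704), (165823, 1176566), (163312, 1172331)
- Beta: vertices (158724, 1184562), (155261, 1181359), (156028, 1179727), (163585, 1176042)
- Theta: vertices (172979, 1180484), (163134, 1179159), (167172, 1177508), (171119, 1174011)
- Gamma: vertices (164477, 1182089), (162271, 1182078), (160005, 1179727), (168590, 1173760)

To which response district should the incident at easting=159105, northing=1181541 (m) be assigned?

Beta

Cast a ray rightward from (159105, 1181541). For each polygon, the edges (by vertex number in listed order) whose endpoints lie on opposite sides of northing = 1181541, where each meets that height, and whether that is right or left of the point:
Alpha: no edge straddles that height → 0 crossings.
Eta: 4–5 at easting≈163426.4 (right), 7–1 at easting≈171236.4 (right) → 2 crossings.
Epsilon: no edge straddles that height → 0 crossings.
Beta: 1–2 at easting≈155457.8 (left), 4–1 at easting≈160447.6 (right) → 1 crossing.
Theta: no edge straddles that height → 0 crossings.
Gamma: 2–3 at easting≈161753.4 (right), 4–1 at easting≈164747.6 (right) → 2 crossings.
Only Beta has an odd count, so the point is inside Beta.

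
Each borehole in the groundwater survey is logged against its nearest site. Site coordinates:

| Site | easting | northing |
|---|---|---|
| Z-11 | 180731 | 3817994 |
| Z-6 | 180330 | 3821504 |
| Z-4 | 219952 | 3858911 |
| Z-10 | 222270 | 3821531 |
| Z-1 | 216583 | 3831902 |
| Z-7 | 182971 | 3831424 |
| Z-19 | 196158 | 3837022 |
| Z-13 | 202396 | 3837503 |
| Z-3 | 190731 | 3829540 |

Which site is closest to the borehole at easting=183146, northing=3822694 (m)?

Squared distances to each site:
Z-11: 27922225.000; Z-6: 9345956.000; Z-4: 2666352725.000; Z-10: 1532039945.000; Z-1: 1202820233.000; Z-7: 76243525.000; Z-19: 374603728.000; Z-13: 589868981.000; Z-3: 104399941.000.
Minimum at Z-6.

Z-6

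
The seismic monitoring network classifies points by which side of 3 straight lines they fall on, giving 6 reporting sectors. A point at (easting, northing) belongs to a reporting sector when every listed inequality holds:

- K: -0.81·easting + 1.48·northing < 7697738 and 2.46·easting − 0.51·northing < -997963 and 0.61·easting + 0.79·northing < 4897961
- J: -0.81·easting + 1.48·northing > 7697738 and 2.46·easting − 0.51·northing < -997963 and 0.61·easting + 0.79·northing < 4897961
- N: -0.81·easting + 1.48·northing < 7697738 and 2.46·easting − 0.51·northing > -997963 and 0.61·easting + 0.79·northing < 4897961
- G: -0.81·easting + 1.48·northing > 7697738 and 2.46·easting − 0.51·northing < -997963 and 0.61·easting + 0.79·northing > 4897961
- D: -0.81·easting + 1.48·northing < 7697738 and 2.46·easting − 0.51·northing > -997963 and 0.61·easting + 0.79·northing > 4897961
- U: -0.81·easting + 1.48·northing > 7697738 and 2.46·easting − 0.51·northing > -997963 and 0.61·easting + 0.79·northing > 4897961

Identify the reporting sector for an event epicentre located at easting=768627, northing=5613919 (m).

-0.81·768627 + 1.48·5613919 = 7686012.250, which is < 7697738
2.46·768627 − 0.51·5613919 = -972276.270, which is > -997963
0.61·768627 + 0.79·5613919 = 4903858.480, which is > 4897961
This sign pattern matches D.

D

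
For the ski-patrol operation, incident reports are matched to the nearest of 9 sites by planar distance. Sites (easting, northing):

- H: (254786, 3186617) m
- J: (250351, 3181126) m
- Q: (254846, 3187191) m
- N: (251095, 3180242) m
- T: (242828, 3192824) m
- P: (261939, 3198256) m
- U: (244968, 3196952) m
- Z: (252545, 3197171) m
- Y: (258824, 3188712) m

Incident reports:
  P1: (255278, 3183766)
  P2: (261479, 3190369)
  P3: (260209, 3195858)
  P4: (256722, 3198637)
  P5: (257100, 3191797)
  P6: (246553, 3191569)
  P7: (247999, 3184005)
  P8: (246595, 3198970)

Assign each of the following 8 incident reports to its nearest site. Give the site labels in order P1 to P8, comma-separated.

H, Y, P, Z, Y, T, J, U

P1 → H (d²=8370265.00)
P2 → Y (d²=9794674.00)
P3 → P (d²=8743304.00)
P4 → Z (d²=19596485.00)
P5 → Y (d²=12489401.00)
P6 → T (d²=15450650.00)
P7 → J (d²=13820545.00)
P8 → U (d²=6719453.00)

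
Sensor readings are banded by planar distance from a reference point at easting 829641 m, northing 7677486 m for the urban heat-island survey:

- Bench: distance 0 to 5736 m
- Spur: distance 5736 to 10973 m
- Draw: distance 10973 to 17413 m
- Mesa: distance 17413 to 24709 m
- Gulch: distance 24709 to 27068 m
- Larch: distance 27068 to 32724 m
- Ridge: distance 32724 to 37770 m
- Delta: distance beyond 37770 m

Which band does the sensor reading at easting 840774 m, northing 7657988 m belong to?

Distance = √((840774−829641)² + (7657988−7677486)²) = √(123943689.000 + 380172004.000) = 22452.521 m.
17413 ≤ 22452.521 < 24709 → Mesa.

Mesa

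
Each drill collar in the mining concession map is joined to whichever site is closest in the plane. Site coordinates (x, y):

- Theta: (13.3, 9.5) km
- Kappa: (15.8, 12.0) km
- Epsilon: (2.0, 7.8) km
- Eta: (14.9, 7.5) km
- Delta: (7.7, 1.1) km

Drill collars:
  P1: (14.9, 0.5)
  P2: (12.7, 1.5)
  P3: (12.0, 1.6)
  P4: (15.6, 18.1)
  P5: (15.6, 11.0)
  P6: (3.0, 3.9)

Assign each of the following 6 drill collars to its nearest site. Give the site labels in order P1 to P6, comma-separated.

P1 → Eta (d²=49.00)
P2 → Delta (d²=25.16)
P3 → Delta (d²=18.74)
P4 → Kappa (d²=37.25)
P5 → Kappa (d²=1.04)
P6 → Epsilon (d²=16.21)

Eta, Delta, Delta, Kappa, Kappa, Epsilon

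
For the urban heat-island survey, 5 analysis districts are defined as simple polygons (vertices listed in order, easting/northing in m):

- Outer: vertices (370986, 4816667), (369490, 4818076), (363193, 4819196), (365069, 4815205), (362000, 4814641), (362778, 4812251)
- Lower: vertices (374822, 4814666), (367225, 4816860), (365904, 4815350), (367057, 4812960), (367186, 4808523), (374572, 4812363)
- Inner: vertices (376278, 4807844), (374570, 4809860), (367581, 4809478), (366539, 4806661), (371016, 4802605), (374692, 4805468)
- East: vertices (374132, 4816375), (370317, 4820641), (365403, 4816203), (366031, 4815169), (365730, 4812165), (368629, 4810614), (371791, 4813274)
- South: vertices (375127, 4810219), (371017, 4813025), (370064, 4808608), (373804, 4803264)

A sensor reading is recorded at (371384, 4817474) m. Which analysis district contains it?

East

Cast a ray rightward from (371384, 4817474). For each polygon, the edges (by vertex number in listed order) whose endpoints lie on opposite sides of northing = 4817474, where each meets that height, and whether that is right or left of the point:
Outer: 1–2 at easting≈370129.2 (left), 3–4 at easting≈364002.4 (left) → 0 crossings.
Lower: no edge straddles that height → 0 crossings.
Inner: no edge straddles that height → 0 crossings.
East: 1–2 at easting≈373149.2 (right), 2–3 at easting≈366810.3 (left) → 1 crossing.
South: no edge straddles that height → 0 crossings.
Only East has an odd count, so the point is inside East.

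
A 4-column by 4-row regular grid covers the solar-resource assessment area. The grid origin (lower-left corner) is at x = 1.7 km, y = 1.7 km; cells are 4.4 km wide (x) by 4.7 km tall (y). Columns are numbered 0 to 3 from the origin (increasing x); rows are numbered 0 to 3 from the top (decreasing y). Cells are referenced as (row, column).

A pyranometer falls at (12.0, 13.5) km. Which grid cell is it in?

(1, 2)

Column index: ⌊(12.0 − 1.7) / 4.4⌋ = ⌊2.341⌋ = 2
Row offset from origin: ⌊(13.5 − 1.7) / 4.7⌋ = ⌊2.511⌋ = 2 → row 1 (counted from top)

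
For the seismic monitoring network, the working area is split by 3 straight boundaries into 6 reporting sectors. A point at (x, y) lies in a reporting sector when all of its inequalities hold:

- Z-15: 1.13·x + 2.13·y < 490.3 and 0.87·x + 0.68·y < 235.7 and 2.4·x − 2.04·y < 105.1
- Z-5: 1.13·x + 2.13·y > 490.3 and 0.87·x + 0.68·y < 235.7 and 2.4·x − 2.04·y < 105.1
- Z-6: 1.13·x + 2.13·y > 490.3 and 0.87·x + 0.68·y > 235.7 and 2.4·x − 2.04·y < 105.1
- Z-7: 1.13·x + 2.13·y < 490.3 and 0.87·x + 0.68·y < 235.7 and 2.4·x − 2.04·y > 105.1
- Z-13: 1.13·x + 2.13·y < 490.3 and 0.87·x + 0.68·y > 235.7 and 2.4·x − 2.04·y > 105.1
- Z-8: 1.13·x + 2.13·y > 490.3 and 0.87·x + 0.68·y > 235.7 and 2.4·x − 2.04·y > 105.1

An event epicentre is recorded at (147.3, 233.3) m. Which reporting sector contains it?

Z-6

1.13·147.3 + 2.13·233.3 = 663.378, which is > 490.3
0.87·147.3 + 0.68·233.3 = 286.795, which is > 235.7
2.4·147.3 − 2.04·233.3 = -122.412, which is < 105.1
This sign pattern matches Z-6.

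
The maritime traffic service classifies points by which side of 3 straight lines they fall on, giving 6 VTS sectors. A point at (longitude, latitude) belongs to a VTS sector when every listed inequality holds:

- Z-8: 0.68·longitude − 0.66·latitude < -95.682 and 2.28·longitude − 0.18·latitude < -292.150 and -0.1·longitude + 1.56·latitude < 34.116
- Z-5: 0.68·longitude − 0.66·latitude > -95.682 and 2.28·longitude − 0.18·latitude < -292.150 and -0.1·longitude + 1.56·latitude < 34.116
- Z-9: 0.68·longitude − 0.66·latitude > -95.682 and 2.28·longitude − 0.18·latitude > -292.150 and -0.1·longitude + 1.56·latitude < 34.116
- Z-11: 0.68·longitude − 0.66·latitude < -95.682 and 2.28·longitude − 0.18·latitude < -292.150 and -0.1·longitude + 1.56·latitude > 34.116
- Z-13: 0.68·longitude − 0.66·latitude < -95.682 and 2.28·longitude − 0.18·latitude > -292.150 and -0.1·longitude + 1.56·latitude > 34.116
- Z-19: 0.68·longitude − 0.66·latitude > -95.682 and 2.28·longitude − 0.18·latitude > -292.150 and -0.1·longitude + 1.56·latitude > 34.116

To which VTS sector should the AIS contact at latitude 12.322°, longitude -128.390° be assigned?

Z-5

0.68·-128.390 − 0.66·12.322 = -95.438, which is > -95.682
2.28·-128.390 − 0.18·12.322 = -294.947, which is < -292.150
-0.1·-128.390 + 1.56·12.322 = 32.061, which is < 34.116
This sign pattern matches Z-5.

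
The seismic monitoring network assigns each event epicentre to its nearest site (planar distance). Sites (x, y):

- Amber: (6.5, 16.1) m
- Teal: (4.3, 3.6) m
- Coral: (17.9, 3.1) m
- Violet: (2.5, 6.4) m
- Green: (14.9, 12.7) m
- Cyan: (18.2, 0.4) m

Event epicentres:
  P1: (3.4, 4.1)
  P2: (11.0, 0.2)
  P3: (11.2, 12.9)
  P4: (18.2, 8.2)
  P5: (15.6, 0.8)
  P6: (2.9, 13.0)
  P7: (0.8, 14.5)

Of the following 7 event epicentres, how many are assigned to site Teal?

1

P1 → Teal
P2 → Cyan
P3 → Green
P4 → Coral
P5 → Cyan
P6 → Amber
P7 → Amber
1 of the 7 goes to Teal.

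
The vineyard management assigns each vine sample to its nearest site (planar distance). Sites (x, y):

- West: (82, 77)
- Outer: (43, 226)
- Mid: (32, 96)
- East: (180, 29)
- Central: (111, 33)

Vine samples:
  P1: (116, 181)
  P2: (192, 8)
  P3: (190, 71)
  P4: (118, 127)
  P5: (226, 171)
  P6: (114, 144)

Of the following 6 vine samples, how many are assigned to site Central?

0

P1 → Outer
P2 → East
P3 → East
P4 → West
P5 → East
P6 → West
0 of the 6 go to Central.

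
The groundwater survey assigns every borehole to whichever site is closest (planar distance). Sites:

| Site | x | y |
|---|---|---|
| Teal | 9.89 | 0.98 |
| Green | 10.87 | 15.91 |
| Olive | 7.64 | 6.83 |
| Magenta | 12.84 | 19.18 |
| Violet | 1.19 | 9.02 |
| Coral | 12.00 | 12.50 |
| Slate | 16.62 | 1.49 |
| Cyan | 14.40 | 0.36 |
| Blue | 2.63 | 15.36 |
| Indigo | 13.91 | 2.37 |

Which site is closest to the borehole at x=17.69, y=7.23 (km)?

Squared distances to each site:
Teal: 99.903; Green: 121.855; Olive: 101.163; Magenta: 166.325; Violet: 275.454; Coral: 60.149; Slate: 34.093; Cyan: 58.021; Blue: 292.901; Indigo: 37.908.
Minimum at Slate.

Slate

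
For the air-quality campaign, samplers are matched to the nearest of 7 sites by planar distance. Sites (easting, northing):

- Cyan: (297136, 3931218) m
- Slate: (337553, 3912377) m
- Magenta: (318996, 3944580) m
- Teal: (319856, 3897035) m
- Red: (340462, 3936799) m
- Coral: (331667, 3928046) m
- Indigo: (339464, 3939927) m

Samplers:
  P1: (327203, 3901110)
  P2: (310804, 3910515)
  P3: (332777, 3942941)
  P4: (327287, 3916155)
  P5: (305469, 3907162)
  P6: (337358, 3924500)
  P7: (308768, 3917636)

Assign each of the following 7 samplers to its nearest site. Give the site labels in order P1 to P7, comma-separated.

P1 → Teal (d²=70584034.00)
P2 → Teal (d²=263649104.00)
P3 → Indigo (d²=53800165.00)
P4 → Slate (d²=119664040.00)
P5 → Teal (d²=309541898.00)
P6 → Coral (d²=44961597.00)
P7 → Cyan (d²=319774148.00)

Teal, Teal, Indigo, Slate, Teal, Coral, Cyan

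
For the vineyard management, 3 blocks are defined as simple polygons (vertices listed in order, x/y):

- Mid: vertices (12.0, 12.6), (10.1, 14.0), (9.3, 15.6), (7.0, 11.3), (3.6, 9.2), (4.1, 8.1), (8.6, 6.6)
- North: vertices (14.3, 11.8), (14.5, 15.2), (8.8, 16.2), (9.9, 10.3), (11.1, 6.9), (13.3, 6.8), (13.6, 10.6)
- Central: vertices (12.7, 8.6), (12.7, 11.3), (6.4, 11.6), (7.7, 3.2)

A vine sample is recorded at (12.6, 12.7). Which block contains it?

North

Cast a ray rightward from (12.6, 12.7). For each polygon, the edges (by vertex number in listed order) whose endpoints lie on opposite sides of y = 12.7, where each meets that height, and whether that is right or left of the point:
Mid: 1–2 at x≈11.86 (left), 3–4 at x≈7.75 (left) → 0 crossings.
North: 1–2 at x≈14.35 (right), 3–4 at x≈9.45 (left) → 1 crossing.
Central: no edge straddles that height → 0 crossings.
Only North has an odd count, so the point is inside North.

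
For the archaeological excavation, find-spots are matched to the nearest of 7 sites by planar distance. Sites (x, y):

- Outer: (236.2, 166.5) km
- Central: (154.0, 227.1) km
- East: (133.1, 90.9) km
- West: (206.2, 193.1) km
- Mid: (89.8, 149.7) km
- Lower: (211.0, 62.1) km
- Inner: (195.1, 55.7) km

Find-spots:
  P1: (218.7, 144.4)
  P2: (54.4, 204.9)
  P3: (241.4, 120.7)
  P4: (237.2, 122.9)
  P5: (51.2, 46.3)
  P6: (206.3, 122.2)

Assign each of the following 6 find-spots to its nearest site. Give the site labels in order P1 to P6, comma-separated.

P1 → Outer (d²=794.66)
P2 → Mid (d²=4300.20)
P3 → Outer (d²=2124.68)
P4 → Outer (d²=1901.96)
P5 → East (d²=8696.77)
P6 → Outer (d²=2856.50)

Outer, Mid, Outer, Outer, East, Outer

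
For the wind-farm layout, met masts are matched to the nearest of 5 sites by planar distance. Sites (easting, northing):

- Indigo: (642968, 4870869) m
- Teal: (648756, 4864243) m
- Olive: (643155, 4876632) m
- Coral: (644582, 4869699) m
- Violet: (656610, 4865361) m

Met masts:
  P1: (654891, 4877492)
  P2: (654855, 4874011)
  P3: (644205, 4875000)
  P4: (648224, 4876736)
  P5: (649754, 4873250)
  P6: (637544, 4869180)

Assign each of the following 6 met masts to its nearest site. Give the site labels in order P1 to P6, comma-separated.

Olive, Violet, Olive, Olive, Coral, Indigo

P1 → Olive (d²=138473296.00)
P2 → Violet (d²=77902525.00)
P3 → Olive (d²=3765924.00)
P4 → Olive (d²=25705577.00)
P5 → Coral (d²=39359185.00)
P6 → Indigo (d²=32272497.00)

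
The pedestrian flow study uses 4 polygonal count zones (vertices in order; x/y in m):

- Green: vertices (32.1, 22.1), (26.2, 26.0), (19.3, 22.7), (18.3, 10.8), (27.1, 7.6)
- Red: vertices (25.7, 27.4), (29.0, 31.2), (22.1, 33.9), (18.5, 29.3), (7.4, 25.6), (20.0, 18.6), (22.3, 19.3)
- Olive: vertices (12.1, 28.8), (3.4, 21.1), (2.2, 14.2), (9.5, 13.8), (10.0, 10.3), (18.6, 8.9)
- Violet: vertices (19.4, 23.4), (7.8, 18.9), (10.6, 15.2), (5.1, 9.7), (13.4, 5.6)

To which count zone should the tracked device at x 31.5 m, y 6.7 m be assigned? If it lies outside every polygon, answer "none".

Cast a ray rightward from (31.5, 6.7). For each polygon, the edges (by vertex number in listed order) whose endpoints lie on opposite sides of y = 6.7, where each meets that height, and whether that is right or left of the point:
Green: no edge straddles that height → 0 crossings.
Red: no edge straddles that height → 0 crossings.
Olive: no edge straddles that height → 0 crossings.
Violet: 4–5 at x≈11.17 (left), 5–1 at x≈13.77 (left) → 0 crossings.
All counts are even, so the point lies outside every listed polygon.

none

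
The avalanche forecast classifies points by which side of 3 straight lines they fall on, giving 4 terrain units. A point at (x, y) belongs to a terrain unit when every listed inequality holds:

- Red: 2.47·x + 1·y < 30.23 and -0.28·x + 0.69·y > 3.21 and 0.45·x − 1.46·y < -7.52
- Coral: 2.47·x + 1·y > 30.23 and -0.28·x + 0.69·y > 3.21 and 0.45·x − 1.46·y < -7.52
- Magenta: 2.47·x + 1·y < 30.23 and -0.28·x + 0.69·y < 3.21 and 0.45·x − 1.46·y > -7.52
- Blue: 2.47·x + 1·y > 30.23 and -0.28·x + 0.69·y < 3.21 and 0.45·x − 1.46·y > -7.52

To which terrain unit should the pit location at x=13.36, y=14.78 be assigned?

2.47·13.36 + 1·14.78 = 47.779, which is > 30.23
-0.28·13.36 + 0.69·14.78 = 6.457, which is > 3.21
0.45·13.36 − 1.46·14.78 = -15.567, which is < -7.52
This sign pattern matches Coral.

Coral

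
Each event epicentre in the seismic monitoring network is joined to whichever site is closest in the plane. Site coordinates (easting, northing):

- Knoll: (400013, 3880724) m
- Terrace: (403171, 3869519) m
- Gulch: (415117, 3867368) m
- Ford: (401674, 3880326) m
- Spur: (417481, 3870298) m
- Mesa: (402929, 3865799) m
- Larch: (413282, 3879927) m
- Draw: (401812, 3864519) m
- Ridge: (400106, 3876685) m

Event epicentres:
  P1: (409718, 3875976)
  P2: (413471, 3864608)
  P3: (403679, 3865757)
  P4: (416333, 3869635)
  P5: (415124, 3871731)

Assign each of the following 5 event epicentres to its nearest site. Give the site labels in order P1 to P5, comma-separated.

P1 → Larch (d²=28312497.00)
P2 → Gulch (d²=10326916.00)
P3 → Mesa (d²=564264.00)
P4 → Spur (d²=1757473.00)
P5 → Spur (d²=7608938.00)

Larch, Gulch, Mesa, Spur, Spur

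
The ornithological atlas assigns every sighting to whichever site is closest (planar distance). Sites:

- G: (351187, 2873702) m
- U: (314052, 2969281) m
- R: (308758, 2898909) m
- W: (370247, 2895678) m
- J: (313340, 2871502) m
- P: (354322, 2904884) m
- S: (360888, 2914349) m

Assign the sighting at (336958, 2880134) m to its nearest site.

Squared distances to each site:
G: 243835065.000; U: 8471872445.000; R: 1147740625.000; W: 1349773457.000; J: 632321348.000; P: 914070996.000; S: 1743311125.000.
Minimum at G.

G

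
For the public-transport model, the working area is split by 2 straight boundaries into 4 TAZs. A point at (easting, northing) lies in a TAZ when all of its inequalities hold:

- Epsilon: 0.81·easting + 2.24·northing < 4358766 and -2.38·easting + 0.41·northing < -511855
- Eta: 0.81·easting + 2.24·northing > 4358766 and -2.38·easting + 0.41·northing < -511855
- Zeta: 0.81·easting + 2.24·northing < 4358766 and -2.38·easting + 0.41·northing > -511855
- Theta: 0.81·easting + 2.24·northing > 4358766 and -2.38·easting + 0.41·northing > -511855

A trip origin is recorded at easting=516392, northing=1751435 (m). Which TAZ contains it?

0.81·516392 + 2.24·1751435 = 4341491.920, which is < 4358766
-2.38·516392 + 0.41·1751435 = -510924.610, which is > -511855
This sign pattern matches Zeta.

Zeta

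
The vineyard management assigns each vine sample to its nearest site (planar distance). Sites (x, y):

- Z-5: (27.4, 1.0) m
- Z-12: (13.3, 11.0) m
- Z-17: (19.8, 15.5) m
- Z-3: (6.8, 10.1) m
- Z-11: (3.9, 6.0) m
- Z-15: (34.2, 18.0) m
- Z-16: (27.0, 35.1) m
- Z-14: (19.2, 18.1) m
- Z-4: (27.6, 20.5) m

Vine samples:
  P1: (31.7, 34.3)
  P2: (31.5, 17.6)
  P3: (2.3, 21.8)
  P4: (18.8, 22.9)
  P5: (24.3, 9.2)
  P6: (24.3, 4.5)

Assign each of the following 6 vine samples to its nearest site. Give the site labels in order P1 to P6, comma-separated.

Z-16, Z-15, Z-3, Z-14, Z-17, Z-5

P1 → Z-16 (d²=22.73)
P2 → Z-15 (d²=7.45)
P3 → Z-3 (d²=157.14)
P4 → Z-14 (d²=23.20)
P5 → Z-17 (d²=59.94)
P6 → Z-5 (d²=21.86)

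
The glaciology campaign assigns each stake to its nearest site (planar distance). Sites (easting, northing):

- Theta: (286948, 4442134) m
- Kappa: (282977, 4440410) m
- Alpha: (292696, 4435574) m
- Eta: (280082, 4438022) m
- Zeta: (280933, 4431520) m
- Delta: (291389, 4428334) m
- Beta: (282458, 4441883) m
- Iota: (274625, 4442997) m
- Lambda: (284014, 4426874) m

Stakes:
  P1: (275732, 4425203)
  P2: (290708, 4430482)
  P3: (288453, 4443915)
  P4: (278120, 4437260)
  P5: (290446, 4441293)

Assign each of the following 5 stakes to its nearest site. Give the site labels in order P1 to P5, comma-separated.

Zeta, Delta, Theta, Eta, Theta

P1 → Zeta (d²=66954890.00)
P2 → Delta (d²=5077665.00)
P3 → Theta (d²=5436986.00)
P4 → Eta (d²=4430088.00)
P5 → Theta (d²=12943285.00)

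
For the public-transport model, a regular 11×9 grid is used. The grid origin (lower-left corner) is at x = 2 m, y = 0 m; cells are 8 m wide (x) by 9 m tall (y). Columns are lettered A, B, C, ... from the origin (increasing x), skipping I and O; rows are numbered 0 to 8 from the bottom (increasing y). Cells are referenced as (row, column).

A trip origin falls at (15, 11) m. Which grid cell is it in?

Column index: ⌊(15 − 2) / 8⌋ = ⌊1.625⌋ = 1 → column B
Row offset from origin: ⌊(11 − 0) / 9⌋ = ⌊1.222⌋ = 1 → row 1

(1, B)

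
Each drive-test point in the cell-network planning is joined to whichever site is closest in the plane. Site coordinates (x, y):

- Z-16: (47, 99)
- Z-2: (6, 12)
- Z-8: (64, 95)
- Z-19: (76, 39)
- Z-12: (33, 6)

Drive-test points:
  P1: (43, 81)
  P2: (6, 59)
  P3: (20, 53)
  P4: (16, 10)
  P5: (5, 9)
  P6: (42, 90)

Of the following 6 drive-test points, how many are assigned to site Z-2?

4

P1 → Z-16
P2 → Z-2
P3 → Z-2
P4 → Z-2
P5 → Z-2
P6 → Z-16
4 of the 6 go to Z-2.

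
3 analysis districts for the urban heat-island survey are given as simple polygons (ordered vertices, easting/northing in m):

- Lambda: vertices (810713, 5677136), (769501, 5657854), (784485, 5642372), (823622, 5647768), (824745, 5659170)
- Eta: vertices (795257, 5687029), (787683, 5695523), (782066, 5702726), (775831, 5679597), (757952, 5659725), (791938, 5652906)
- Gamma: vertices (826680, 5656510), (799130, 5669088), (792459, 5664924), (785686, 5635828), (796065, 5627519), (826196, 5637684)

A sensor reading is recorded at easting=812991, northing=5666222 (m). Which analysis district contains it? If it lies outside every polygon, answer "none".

Cast a ray rightward from (812991, 5666222). For each polygon, the edges (by vertex number in listed order) whose endpoints lie on opposite sides of northing = 5666222, where each meets that height, and whether that is right or left of the point:
Lambda: 1–2 at easting≈787386.2 (left), 5–1 at easting≈819237.2 (right) → 1 crossing.
Eta: 4–5 at easting≈763797.4 (left), 6–1 at easting≈793233.2 (left) → 0 crossings.
Gamma: 1–2 at easting≈805407.5 (left), 2–3 at easting≈794538.5 (left) → 0 crossings.
Only Lambda has an odd count, so the point is inside Lambda.

Lambda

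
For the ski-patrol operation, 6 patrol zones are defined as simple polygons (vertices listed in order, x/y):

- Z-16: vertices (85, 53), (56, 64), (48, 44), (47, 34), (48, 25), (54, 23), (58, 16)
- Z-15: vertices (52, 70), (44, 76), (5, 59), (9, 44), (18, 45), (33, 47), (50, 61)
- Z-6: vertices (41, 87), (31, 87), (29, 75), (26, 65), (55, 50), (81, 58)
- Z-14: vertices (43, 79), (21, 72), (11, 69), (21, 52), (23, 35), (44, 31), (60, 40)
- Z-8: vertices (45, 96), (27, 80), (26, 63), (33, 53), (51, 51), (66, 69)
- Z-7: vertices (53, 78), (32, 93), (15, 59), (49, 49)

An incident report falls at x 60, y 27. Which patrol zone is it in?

Cast a ray rightward from (60, 27). For each polygon, the edges (by vertex number in listed order) whose endpoints lie on opposite sides of y = 27, where each meets that height, and whether that is right or left of the point:
Z-16: 4–5 at x≈47.8 (left), 7–1 at x≈66.0 (right) → 1 crossing.
Z-15: no edge straddles that height → 0 crossings.
Z-6: no edge straddles that height → 0 crossings.
Z-14: no edge straddles that height → 0 crossings.
Z-8: no edge straddles that height → 0 crossings.
Z-7: no edge straddles that height → 0 crossings.
Only Z-16 has an odd count, so the point is inside Z-16.

Z-16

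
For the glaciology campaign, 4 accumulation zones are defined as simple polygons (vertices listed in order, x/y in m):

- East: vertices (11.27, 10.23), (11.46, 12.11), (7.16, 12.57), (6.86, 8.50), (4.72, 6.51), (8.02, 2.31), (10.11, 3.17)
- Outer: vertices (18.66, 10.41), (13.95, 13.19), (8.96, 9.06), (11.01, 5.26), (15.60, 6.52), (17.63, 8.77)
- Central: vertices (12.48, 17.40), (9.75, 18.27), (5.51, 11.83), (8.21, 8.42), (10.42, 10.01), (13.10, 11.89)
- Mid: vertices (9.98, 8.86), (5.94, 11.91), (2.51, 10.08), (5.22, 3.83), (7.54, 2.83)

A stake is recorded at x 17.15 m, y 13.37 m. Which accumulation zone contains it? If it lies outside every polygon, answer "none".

Cast a ray rightward from (17.15, 13.37). For each polygon, the edges (by vertex number in listed order) whose endpoints lie on opposite sides of y = 13.37, where each meets that height, and whether that is right or left of the point:
East: no edge straddles that height → 0 crossings.
Outer: no edge straddles that height → 0 crossings.
Central: 2–3 at x≈6.524 (left), 6–1 at x≈12.933 (left) → 0 crossings.
Mid: no edge straddles that height → 0 crossings.
All counts are even, so the point lies outside every listed polygon.

none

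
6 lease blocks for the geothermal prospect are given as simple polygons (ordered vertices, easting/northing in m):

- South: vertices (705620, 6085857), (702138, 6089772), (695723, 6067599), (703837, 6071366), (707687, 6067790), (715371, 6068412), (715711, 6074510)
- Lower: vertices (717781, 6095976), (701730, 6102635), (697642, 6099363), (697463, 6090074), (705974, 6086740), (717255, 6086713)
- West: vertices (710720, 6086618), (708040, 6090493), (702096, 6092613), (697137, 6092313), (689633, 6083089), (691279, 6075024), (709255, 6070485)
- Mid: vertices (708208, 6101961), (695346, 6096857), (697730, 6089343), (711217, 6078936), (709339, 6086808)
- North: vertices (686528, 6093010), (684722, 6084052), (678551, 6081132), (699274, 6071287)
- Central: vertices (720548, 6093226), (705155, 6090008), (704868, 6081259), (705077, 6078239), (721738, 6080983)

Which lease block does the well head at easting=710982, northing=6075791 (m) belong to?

Cast a ray rightward from (710982, 6075791). For each polygon, the edges (by vertex number in listed order) whose endpoints lie on opposite sides of northing = 6075791, where each meets that height, and whether that is right or left of the point:
South: 2–3 at easting≈698093.1 (left), 7–1 at easting≈714571.8 (right) → 1 crossing.
Lower: no edge straddles that height → 0 crossings.
West: 5–6 at easting≈691122.5 (left), 7–1 at easting≈709736.8 (left) → 0 crossings.
Mid: no edge straddles that height → 0 crossings.
North: 3–4 at easting≈689793.4 (left), 4–1 at easting≈696631.3 (left) → 0 crossings.
Central: no edge straddles that height → 0 crossings.
Only South has an odd count, so the point is inside South.

South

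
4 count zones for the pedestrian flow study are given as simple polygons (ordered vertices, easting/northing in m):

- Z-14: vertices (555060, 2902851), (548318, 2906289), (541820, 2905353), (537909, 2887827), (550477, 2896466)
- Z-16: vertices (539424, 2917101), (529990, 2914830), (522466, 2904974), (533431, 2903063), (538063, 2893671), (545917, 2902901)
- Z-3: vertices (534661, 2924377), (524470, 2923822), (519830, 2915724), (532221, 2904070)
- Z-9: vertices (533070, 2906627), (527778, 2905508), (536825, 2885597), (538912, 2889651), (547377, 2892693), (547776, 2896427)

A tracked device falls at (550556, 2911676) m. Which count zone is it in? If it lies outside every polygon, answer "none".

Cast a ray rightward from (550556, 2911676). For each polygon, the edges (by vertex number in listed order) whose endpoints lie on opposite sides of northing = 2911676, where each meets that height, and whether that is right or left of the point:
Z-14: no edge straddles that height → 0 crossings.
Z-16: 2–3 at easting≈527582.3 (left), 6–1 at easting≈541904.6 (left) → 0 crossings.
Z-3: 3–4 at easting≈524134.0 (left), 4–1 at easting≈533134.9 (left) → 0 crossings.
Z-9: no edge straddles that height → 0 crossings.
All counts are even, so the point lies outside every listed polygon.

none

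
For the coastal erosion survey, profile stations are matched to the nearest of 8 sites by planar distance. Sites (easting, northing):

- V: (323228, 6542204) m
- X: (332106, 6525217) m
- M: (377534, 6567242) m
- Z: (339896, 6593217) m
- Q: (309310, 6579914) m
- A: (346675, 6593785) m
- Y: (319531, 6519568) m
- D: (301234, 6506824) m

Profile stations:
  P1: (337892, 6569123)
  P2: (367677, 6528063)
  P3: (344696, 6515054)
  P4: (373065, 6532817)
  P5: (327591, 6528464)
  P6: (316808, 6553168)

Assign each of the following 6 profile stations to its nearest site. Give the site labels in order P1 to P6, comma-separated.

Z, X, X, M, X, V

P1 → Z (d²=584536852.00)
P2 → X (d²=1273395757.00)
P3 → X (d²=261794669.00)
P4 → M (d²=1205052586.00)
P5 → X (d²=30928234.00)
P6 → V (d²=161425696.00)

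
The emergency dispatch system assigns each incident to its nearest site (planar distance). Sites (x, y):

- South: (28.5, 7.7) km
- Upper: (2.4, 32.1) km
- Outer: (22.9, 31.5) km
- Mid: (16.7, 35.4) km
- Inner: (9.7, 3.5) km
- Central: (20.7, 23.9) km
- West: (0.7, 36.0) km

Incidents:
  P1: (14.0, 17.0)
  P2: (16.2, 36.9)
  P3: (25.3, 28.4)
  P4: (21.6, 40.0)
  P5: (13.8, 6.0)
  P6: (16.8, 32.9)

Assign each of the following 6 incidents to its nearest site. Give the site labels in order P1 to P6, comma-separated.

P1 → Central (d²=92.50)
P2 → Mid (d²=2.50)
P3 → Outer (d²=15.37)
P4 → Mid (d²=45.17)
P5 → Inner (d²=23.06)
P6 → Mid (d²=6.26)

Central, Mid, Outer, Mid, Inner, Mid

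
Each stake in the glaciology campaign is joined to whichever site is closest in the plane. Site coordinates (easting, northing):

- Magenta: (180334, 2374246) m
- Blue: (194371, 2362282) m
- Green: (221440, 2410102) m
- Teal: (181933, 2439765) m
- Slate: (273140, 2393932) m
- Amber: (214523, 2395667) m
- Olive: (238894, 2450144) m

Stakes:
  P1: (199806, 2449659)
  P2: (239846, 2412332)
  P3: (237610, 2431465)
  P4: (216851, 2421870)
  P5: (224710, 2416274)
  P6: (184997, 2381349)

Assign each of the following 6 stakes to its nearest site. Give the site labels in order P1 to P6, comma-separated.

Teal, Green, Olive, Green, Green, Magenta

P1 → Teal (d²=417335365.00)
P2 → Green (d²=343753736.00)
P3 → Olive (d²=350553697.00)
P4 → Green (d²=159544745.00)
P5 → Green (d²=48786484.00)
P6 → Magenta (d²=72196178.00)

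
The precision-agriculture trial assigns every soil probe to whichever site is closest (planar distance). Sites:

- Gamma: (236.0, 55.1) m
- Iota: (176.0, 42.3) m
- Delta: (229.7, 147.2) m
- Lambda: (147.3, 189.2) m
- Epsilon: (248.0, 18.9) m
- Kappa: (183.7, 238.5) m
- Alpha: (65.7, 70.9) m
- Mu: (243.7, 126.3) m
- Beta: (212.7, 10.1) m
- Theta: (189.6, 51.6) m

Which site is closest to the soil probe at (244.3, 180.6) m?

Squared distances to each site:
Gamma: 15819.140; Iota: 23791.780; Delta: 1328.720; Lambda: 9482.960; Epsilon: 26160.580; Kappa: 7024.770; Alpha: 43932.050; Mu: 2948.850; Beta: 30068.810; Theta: 19633.090.
Minimum at Delta.

Delta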